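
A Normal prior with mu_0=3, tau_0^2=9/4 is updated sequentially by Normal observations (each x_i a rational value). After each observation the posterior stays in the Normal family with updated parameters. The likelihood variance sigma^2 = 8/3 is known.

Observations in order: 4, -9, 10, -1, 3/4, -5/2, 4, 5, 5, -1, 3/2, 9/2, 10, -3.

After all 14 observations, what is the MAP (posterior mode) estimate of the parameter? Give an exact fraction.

687/328

obs 1: x=4 → posterior Normal(204/59, 72/59)
obs 2: x=-9 → posterior Normal(-39/86, 36/43)
obs 3: x=10 → posterior Normal(231/113, 72/113)
obs 4: x=-1 → posterior Normal(51/35, 18/35)
obs 5: x=3/4 → posterior Normal(897/668, 72/167)
obs 6: x=-5/2 → posterior Normal(627/776, 36/97)
obs 7: x=4 → posterior Normal(1059/884, 72/221)
obs 8: x=5 → posterior Normal(1599/992, 9/31)
obs 9: x=5 → posterior Normal(2139/1100, 72/275)
obs 10: x=-1 → posterior Normal(2031/1208, 36/151)
obs 11: x=3/2 → posterior Normal(2193/1316, 72/329)
obs 12: x=9/2 → posterior Normal(2679/1424, 18/89)
obs 13: x=10 → posterior Normal(3759/1532, 72/383)
obs 14: x=-3 → posterior Normal(687/328, 36/205)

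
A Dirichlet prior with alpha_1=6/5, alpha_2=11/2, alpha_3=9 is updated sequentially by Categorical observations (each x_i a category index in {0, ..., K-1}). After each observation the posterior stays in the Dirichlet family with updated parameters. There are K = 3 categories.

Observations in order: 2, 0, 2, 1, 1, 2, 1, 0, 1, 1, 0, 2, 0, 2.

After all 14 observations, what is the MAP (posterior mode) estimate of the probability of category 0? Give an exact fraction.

14/89

obs 1: x=2 → posterior Dirichlet(6/5, 11/2, 10)
obs 2: x=0 → posterior Dirichlet(11/5, 11/2, 10)
obs 3: x=2 → posterior Dirichlet(11/5, 11/2, 11)
obs 4: x=1 → posterior Dirichlet(11/5, 13/2, 11)
obs 5: x=1 → posterior Dirichlet(11/5, 15/2, 11)
obs 6: x=2 → posterior Dirichlet(11/5, 15/2, 12)
obs 7: x=1 → posterior Dirichlet(11/5, 17/2, 12)
obs 8: x=0 → posterior Dirichlet(16/5, 17/2, 12)
obs 9: x=1 → posterior Dirichlet(16/5, 19/2, 12)
obs 10: x=1 → posterior Dirichlet(16/5, 21/2, 12)
obs 11: x=0 → posterior Dirichlet(21/5, 21/2, 12)
obs 12: x=2 → posterior Dirichlet(21/5, 21/2, 13)
obs 13: x=0 → posterior Dirichlet(26/5, 21/2, 13)
obs 14: x=2 → posterior Dirichlet(26/5, 21/2, 14)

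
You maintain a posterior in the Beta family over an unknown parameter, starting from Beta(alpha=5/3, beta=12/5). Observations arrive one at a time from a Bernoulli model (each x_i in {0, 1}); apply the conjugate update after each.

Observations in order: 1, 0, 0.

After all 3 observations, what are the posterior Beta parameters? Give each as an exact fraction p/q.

obs 1: x=1 → posterior Beta(8/3, 12/5)
obs 2: x=0 → posterior Beta(8/3, 17/5)
obs 3: x=0 → posterior Beta(8/3, 22/5)

alpha=8/3, beta=22/5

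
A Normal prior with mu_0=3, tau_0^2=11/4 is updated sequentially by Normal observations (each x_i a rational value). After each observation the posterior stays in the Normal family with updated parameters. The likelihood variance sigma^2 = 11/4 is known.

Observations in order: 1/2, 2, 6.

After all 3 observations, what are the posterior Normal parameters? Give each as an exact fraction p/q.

obs 1: x=1/2 → posterior Normal(7/4, 11/8)
obs 2: x=2 → posterior Normal(11/6, 11/12)
obs 3: x=6 → posterior Normal(23/8, 11/16)

mu_0=23/8, tau_0^2=11/16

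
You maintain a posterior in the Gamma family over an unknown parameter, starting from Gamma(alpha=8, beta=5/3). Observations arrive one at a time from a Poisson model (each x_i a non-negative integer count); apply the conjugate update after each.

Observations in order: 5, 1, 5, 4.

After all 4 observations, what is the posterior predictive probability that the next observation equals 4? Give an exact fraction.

483594551209916806974178012503147/2684354560000000000000000000000000

obs 1: x=5 → posterior Gamma(13, 8/3)
obs 2: x=1 → posterior Gamma(14, 11/3)
obs 3: x=5 → posterior Gamma(19, 14/3)
obs 4: x=4 → posterior Gamma(23, 17/3)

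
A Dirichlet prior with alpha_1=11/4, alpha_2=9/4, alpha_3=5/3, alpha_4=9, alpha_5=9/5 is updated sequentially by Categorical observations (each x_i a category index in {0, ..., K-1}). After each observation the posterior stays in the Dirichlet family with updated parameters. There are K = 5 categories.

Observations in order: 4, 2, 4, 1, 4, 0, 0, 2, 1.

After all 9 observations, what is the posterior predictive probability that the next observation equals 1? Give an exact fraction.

obs 1: x=4 → posterior Dirichlet(11/4, 9/4, 5/3, 9, 14/5)
obs 2: x=2 → posterior Dirichlet(11/4, 9/4, 8/3, 9, 14/5)
obs 3: x=4 → posterior Dirichlet(11/4, 9/4, 8/3, 9, 19/5)
obs 4: x=1 → posterior Dirichlet(11/4, 13/4, 8/3, 9, 19/5)
obs 5: x=4 → posterior Dirichlet(11/4, 13/4, 8/3, 9, 24/5)
obs 6: x=0 → posterior Dirichlet(15/4, 13/4, 8/3, 9, 24/5)
obs 7: x=0 → posterior Dirichlet(19/4, 13/4, 8/3, 9, 24/5)
obs 8: x=2 → posterior Dirichlet(19/4, 13/4, 11/3, 9, 24/5)
obs 9: x=1 → posterior Dirichlet(19/4, 17/4, 11/3, 9, 24/5)

255/1588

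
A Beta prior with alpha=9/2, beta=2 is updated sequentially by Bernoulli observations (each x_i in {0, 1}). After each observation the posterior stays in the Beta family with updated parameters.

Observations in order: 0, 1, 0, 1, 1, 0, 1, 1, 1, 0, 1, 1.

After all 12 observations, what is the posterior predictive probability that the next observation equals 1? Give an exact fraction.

25/37

obs 1: x=0 → posterior Beta(9/2, 3)
obs 2: x=1 → posterior Beta(11/2, 3)
obs 3: x=0 → posterior Beta(11/2, 4)
obs 4: x=1 → posterior Beta(13/2, 4)
obs 5: x=1 → posterior Beta(15/2, 4)
obs 6: x=0 → posterior Beta(15/2, 5)
obs 7: x=1 → posterior Beta(17/2, 5)
obs 8: x=1 → posterior Beta(19/2, 5)
obs 9: x=1 → posterior Beta(21/2, 5)
obs 10: x=0 → posterior Beta(21/2, 6)
obs 11: x=1 → posterior Beta(23/2, 6)
obs 12: x=1 → posterior Beta(25/2, 6)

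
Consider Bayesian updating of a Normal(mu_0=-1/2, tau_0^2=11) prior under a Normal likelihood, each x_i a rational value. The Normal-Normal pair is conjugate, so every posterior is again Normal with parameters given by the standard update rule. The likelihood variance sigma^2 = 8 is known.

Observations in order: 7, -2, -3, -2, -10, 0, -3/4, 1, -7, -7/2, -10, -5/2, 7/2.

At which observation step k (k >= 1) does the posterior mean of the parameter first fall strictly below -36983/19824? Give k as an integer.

obs 1: x=7 → posterior Normal(73/19, 88/19)
obs 2: x=-2 → posterior Normal(17/10, 44/15)
obs 3: x=-3 → posterior Normal(18/41, 88/41)
obs 4: x=-2 → posterior Normal(-1/13, 22/13)
obs 5: x=-10 → posterior Normal(-38/21, 88/63)
obs 6: x=0 → posterior Normal(-57/37, 44/37)
obs 7: x=-3/4 → posterior Normal(-489/340, 88/85)
obs 8: x=1 → posterior Normal(-445/384, 11/12)
obs 9: x=-7 → posterior Normal(-753/428, 88/107)
obs 10: x=-7/2 → posterior Normal(-907/472, 44/59)
obs 11: x=-10 → posterior Normal(-449/172, 88/129)
obs 12: x=-5/2 → posterior Normal(-1457/560, 22/35)
obs 13: x=7/2 → posterior Normal(-1303/604, 88/151)

k = 10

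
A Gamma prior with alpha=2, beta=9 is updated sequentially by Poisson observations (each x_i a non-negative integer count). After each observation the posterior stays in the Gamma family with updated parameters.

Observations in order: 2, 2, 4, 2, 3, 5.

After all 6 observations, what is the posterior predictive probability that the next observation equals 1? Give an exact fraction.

obs 1: x=2 → posterior Gamma(4, 10)
obs 2: x=2 → posterior Gamma(6, 11)
obs 3: x=4 → posterior Gamma(10, 12)
obs 4: x=2 → posterior Gamma(12, 13)
obs 5: x=3 → posterior Gamma(15, 14)
obs 6: x=5 → posterior Gamma(20, 15)

1662628365039825439453125/4835703278458516698824704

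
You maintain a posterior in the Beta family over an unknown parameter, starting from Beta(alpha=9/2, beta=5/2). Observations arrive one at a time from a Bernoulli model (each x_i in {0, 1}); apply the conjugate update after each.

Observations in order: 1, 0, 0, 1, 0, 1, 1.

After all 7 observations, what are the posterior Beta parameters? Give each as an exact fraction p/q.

obs 1: x=1 → posterior Beta(11/2, 5/2)
obs 2: x=0 → posterior Beta(11/2, 7/2)
obs 3: x=0 → posterior Beta(11/2, 9/2)
obs 4: x=1 → posterior Beta(13/2, 9/2)
obs 5: x=0 → posterior Beta(13/2, 11/2)
obs 6: x=1 → posterior Beta(15/2, 11/2)
obs 7: x=1 → posterior Beta(17/2, 11/2)

alpha=17/2, beta=11/2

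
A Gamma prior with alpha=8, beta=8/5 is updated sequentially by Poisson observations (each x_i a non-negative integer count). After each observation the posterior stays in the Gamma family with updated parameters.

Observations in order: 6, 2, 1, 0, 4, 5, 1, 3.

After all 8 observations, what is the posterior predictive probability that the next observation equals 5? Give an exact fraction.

obs 1: x=6 → posterior Gamma(14, 13/5)
obs 2: x=2 → posterior Gamma(16, 18/5)
obs 3: x=1 → posterior Gamma(17, 23/5)
obs 4: x=0 → posterior Gamma(17, 28/5)
obs 5: x=4 → posterior Gamma(21, 33/5)
obs 6: x=5 → posterior Gamma(26, 38/5)
obs 7: x=1 → posterior Gamma(27, 43/5)
obs 8: x=3 → posterior Gamma(30, 48/5)

237975189156141336661705643969168457232073669758628659200000/2236945668791984094868763597537891884991360617183391524082957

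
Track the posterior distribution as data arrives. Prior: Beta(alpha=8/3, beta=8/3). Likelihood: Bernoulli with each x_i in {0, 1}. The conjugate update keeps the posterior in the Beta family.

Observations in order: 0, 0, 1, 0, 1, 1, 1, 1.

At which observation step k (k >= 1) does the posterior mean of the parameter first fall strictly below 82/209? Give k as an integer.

obs 1: x=0 → posterior Beta(8/3, 11/3)
obs 2: x=0 → posterior Beta(8/3, 14/3)
obs 3: x=1 → posterior Beta(11/3, 14/3)
obs 4: x=0 → posterior Beta(11/3, 17/3)
obs 5: x=1 → posterior Beta(14/3, 17/3)
obs 6: x=1 → posterior Beta(17/3, 17/3)
obs 7: x=1 → posterior Beta(20/3, 17/3)
obs 8: x=1 → posterior Beta(23/3, 17/3)

k = 2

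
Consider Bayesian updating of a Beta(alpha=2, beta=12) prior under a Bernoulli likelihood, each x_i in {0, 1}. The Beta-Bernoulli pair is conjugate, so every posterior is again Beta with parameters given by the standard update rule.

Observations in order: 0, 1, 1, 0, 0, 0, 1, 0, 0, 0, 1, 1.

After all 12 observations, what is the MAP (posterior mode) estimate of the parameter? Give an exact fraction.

obs 1: x=0 → posterior Beta(2, 13)
obs 2: x=1 → posterior Beta(3, 13)
obs 3: x=1 → posterior Beta(4, 13)
obs 4: x=0 → posterior Beta(4, 14)
obs 5: x=0 → posterior Beta(4, 15)
obs 6: x=0 → posterior Beta(4, 16)
obs 7: x=1 → posterior Beta(5, 16)
obs 8: x=0 → posterior Beta(5, 17)
obs 9: x=0 → posterior Beta(5, 18)
obs 10: x=0 → posterior Beta(5, 19)
obs 11: x=1 → posterior Beta(6, 19)
obs 12: x=1 → posterior Beta(7, 19)

1/4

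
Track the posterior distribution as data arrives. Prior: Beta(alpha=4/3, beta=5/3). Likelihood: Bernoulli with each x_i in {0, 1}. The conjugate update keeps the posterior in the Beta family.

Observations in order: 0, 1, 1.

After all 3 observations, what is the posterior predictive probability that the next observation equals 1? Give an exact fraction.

obs 1: x=0 → posterior Beta(4/3, 8/3)
obs 2: x=1 → posterior Beta(7/3, 8/3)
obs 3: x=1 → posterior Beta(10/3, 8/3)

5/9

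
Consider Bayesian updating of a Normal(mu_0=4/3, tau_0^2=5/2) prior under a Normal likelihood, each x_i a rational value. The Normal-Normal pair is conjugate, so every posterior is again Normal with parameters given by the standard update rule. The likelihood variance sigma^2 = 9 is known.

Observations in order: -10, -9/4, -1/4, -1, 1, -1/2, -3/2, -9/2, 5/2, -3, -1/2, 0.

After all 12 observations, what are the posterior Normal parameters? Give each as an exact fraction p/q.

mu_0=-38/39, tau_0^2=15/26

obs 1: x=-10 → posterior Normal(-26/23, 45/23)
obs 2: x=-9/4 → posterior Normal(-149/112, 45/28)
obs 3: x=-1/4 → posterior Normal(-7/6, 15/11)
obs 4: x=-1 → posterior Normal(-87/76, 45/38)
obs 5: x=1 → posterior Normal(-77/86, 45/43)
obs 6: x=-1/2 → posterior Normal(-41/48, 15/16)
obs 7: x=-3/2 → posterior Normal(-97/106, 45/53)
obs 8: x=-9/2 → posterior Normal(-71/58, 45/58)
obs 9: x=5/2 → posterior Normal(-13/14, 5/7)
obs 10: x=-3 → posterior Normal(-147/136, 45/68)
obs 11: x=-1/2 → posterior Normal(-76/73, 45/73)
obs 12: x=0 → posterior Normal(-38/39, 15/26)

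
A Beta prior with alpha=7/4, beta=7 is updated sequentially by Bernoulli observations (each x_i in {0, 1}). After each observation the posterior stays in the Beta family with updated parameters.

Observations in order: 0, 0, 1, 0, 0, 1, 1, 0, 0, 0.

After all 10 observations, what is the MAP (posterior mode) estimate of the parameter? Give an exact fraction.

15/67

obs 1: x=0 → posterior Beta(7/4, 8)
obs 2: x=0 → posterior Beta(7/4, 9)
obs 3: x=1 → posterior Beta(11/4, 9)
obs 4: x=0 → posterior Beta(11/4, 10)
obs 5: x=0 → posterior Beta(11/4, 11)
obs 6: x=1 → posterior Beta(15/4, 11)
obs 7: x=1 → posterior Beta(19/4, 11)
obs 8: x=0 → posterior Beta(19/4, 12)
obs 9: x=0 → posterior Beta(19/4, 13)
obs 10: x=0 → posterior Beta(19/4, 14)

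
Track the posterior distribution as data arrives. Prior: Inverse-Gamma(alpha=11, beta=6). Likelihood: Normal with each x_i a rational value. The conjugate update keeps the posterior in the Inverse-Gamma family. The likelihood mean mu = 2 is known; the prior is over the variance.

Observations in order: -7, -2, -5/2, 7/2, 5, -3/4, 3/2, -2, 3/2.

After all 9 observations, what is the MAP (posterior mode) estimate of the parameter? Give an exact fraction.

obs 1: x=-7 → posterior Inverse-Gamma(23/2, 93/2)
obs 2: x=-2 → posterior Inverse-Gamma(12, 109/2)
obs 3: x=-5/2 → posterior Inverse-Gamma(25/2, 517/8)
obs 4: x=7/2 → posterior Inverse-Gamma(13, 263/4)
obs 5: x=5 → posterior Inverse-Gamma(27/2, 281/4)
obs 6: x=-3/4 → posterior Inverse-Gamma(14, 2369/32)
obs 7: x=3/2 → posterior Inverse-Gamma(29/2, 2373/32)
obs 8: x=-2 → posterior Inverse-Gamma(15, 2629/32)
obs 9: x=3/2 → posterior Inverse-Gamma(31/2, 2633/32)

2633/528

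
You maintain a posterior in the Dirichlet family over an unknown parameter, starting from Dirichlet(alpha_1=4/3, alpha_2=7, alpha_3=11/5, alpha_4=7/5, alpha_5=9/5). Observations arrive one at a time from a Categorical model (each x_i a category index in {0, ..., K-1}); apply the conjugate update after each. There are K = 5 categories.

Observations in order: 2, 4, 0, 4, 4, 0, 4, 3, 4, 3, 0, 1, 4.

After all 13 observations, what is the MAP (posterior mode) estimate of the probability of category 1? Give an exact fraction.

obs 1: x=2 → posterior Dirichlet(4/3, 7, 16/5, 7/5, 9/5)
obs 2: x=4 → posterior Dirichlet(4/3, 7, 16/5, 7/5, 14/5)
obs 3: x=0 → posterior Dirichlet(7/3, 7, 16/5, 7/5, 14/5)
obs 4: x=4 → posterior Dirichlet(7/3, 7, 16/5, 7/5, 19/5)
obs 5: x=4 → posterior Dirichlet(7/3, 7, 16/5, 7/5, 24/5)
obs 6: x=0 → posterior Dirichlet(10/3, 7, 16/5, 7/5, 24/5)
obs 7: x=4 → posterior Dirichlet(10/3, 7, 16/5, 7/5, 29/5)
obs 8: x=3 → posterior Dirichlet(10/3, 7, 16/5, 12/5, 29/5)
obs 9: x=4 → posterior Dirichlet(10/3, 7, 16/5, 12/5, 34/5)
obs 10: x=3 → posterior Dirichlet(10/3, 7, 16/5, 17/5, 34/5)
obs 11: x=0 → posterior Dirichlet(13/3, 7, 16/5, 17/5, 34/5)
obs 12: x=1 → posterior Dirichlet(13/3, 8, 16/5, 17/5, 34/5)
obs 13: x=4 → posterior Dirichlet(13/3, 8, 16/5, 17/5, 39/5)

105/326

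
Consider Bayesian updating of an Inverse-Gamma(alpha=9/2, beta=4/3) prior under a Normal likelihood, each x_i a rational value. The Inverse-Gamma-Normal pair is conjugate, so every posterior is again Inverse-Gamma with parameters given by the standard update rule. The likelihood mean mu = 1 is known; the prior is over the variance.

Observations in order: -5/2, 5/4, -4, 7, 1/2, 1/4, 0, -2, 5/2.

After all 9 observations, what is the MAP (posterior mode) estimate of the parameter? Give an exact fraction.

obs 1: x=-5/2 → posterior Inverse-Gamma(5, 179/24)
obs 2: x=5/4 → posterior Inverse-Gamma(11/2, 719/96)
obs 3: x=-4 → posterior Inverse-Gamma(6, 1919/96)
obs 4: x=7 → posterior Inverse-Gamma(13/2, 3647/96)
obs 5: x=1/2 → posterior Inverse-Gamma(7, 3659/96)
obs 6: x=1/4 → posterior Inverse-Gamma(15/2, 1843/48)
obs 7: x=0 → posterior Inverse-Gamma(8, 1867/48)
obs 8: x=-2 → posterior Inverse-Gamma(17/2, 2083/48)
obs 9: x=5/2 → posterior Inverse-Gamma(9, 2137/48)

2137/480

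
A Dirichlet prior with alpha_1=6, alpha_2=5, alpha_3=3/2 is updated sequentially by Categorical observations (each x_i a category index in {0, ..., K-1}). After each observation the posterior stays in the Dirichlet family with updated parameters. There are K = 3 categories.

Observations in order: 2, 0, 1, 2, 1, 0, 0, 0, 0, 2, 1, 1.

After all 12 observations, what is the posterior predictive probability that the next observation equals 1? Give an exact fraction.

obs 1: x=2 → posterior Dirichlet(6, 5, 5/2)
obs 2: x=0 → posterior Dirichlet(7, 5, 5/2)
obs 3: x=1 → posterior Dirichlet(7, 6, 5/2)
obs 4: x=2 → posterior Dirichlet(7, 6, 7/2)
obs 5: x=1 → posterior Dirichlet(7, 7, 7/2)
obs 6: x=0 → posterior Dirichlet(8, 7, 7/2)
obs 7: x=0 → posterior Dirichlet(9, 7, 7/2)
obs 8: x=0 → posterior Dirichlet(10, 7, 7/2)
obs 9: x=0 → posterior Dirichlet(11, 7, 7/2)
obs 10: x=2 → posterior Dirichlet(11, 7, 9/2)
obs 11: x=1 → posterior Dirichlet(11, 8, 9/2)
obs 12: x=1 → posterior Dirichlet(11, 9, 9/2)

18/49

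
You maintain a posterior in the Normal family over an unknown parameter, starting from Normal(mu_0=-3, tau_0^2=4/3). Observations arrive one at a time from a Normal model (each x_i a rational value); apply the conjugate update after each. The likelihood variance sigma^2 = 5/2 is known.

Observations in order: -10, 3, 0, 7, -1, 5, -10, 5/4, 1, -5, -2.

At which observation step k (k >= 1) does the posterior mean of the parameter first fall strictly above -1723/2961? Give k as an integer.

obs 1: x=-10 → posterior Normal(-125/23, 20/23)
obs 2: x=3 → posterior Normal(-101/31, 20/31)
obs 3: x=0 → posterior Normal(-101/39, 20/39)
obs 4: x=7 → posterior Normal(-45/47, 20/47)
obs 5: x=-1 → posterior Normal(-53/55, 4/11)
obs 6: x=5 → posterior Normal(-13/63, 20/63)
obs 7: x=-10 → posterior Normal(-93/71, 20/71)
obs 8: x=5/4 → posterior Normal(-83/79, 20/79)
obs 9: x=1 → posterior Normal(-25/29, 20/87)
obs 10: x=-5 → posterior Normal(-23/19, 4/19)
obs 11: x=-2 → posterior Normal(-131/103, 20/103)

k = 6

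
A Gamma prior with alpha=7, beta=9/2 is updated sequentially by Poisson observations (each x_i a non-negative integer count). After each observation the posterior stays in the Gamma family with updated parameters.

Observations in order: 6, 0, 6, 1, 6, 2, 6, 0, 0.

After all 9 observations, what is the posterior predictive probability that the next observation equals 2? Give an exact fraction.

11039386494079682710800997399579607661279143121261420/44292268542362921407825091617016319887724139383235921

obs 1: x=6 → posterior Gamma(13, 11/2)
obs 2: x=0 → posterior Gamma(13, 13/2)
obs 3: x=6 → posterior Gamma(19, 15/2)
obs 4: x=1 → posterior Gamma(20, 17/2)
obs 5: x=6 → posterior Gamma(26, 19/2)
obs 6: x=2 → posterior Gamma(28, 21/2)
obs 7: x=6 → posterior Gamma(34, 23/2)
obs 8: x=0 → posterior Gamma(34, 25/2)
obs 9: x=0 → posterior Gamma(34, 27/2)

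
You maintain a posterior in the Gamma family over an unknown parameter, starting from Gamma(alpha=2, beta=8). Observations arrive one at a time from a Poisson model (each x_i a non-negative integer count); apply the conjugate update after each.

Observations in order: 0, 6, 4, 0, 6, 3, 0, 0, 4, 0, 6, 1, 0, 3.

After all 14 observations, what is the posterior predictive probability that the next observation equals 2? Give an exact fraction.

60832319788971997774309585087735427969075474595840/242063847902005849254176436075394136454464685331703

obs 1: x=0 → posterior Gamma(2, 9)
obs 2: x=6 → posterior Gamma(8, 10)
obs 3: x=4 → posterior Gamma(12, 11)
obs 4: x=0 → posterior Gamma(12, 12)
obs 5: x=6 → posterior Gamma(18, 13)
obs 6: x=3 → posterior Gamma(21, 14)
obs 7: x=0 → posterior Gamma(21, 15)
obs 8: x=0 → posterior Gamma(21, 16)
obs 9: x=4 → posterior Gamma(25, 17)
obs 10: x=0 → posterior Gamma(25, 18)
obs 11: x=6 → posterior Gamma(31, 19)
obs 12: x=1 → posterior Gamma(32, 20)
obs 13: x=0 → posterior Gamma(32, 21)
obs 14: x=3 → posterior Gamma(35, 22)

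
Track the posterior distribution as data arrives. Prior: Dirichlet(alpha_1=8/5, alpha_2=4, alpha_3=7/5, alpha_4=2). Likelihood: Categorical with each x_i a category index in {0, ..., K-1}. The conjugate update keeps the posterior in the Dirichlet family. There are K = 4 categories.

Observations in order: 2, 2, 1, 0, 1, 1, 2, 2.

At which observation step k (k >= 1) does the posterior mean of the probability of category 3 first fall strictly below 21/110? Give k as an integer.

k = 2

obs 1: x=2 → posterior Dirichlet(8/5, 4, 12/5, 2)
obs 2: x=2 → posterior Dirichlet(8/5, 4, 17/5, 2)
obs 3: x=1 → posterior Dirichlet(8/5, 5, 17/5, 2)
obs 4: x=0 → posterior Dirichlet(13/5, 5, 17/5, 2)
obs 5: x=1 → posterior Dirichlet(13/5, 6, 17/5, 2)
obs 6: x=1 → posterior Dirichlet(13/5, 7, 17/5, 2)
obs 7: x=2 → posterior Dirichlet(13/5, 7, 22/5, 2)
obs 8: x=2 → posterior Dirichlet(13/5, 7, 27/5, 2)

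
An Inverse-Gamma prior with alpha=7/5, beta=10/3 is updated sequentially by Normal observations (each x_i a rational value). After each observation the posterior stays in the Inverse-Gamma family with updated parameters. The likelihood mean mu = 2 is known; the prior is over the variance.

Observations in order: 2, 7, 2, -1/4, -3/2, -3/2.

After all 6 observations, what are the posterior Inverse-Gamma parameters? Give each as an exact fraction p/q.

obs 1: x=2 → posterior Inverse-Gamma(19/10, 10/3)
obs 2: x=7 → posterior Inverse-Gamma(12/5, 95/6)
obs 3: x=2 → posterior Inverse-Gamma(29/10, 95/6)
obs 4: x=-1/4 → posterior Inverse-Gamma(17/5, 1763/96)
obs 5: x=-3/2 → posterior Inverse-Gamma(39/10, 2351/96)
obs 6: x=-3/2 → posterior Inverse-Gamma(22/5, 2939/96)

alpha=22/5, beta=2939/96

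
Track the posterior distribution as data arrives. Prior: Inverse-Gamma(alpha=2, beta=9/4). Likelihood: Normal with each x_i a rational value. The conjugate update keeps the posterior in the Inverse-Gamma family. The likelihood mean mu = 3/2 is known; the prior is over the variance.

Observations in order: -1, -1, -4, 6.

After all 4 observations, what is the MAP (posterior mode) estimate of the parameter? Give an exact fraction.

27/4

obs 1: x=-1 → posterior Inverse-Gamma(5/2, 43/8)
obs 2: x=-1 → posterior Inverse-Gamma(3, 17/2)
obs 3: x=-4 → posterior Inverse-Gamma(7/2, 189/8)
obs 4: x=6 → posterior Inverse-Gamma(4, 135/4)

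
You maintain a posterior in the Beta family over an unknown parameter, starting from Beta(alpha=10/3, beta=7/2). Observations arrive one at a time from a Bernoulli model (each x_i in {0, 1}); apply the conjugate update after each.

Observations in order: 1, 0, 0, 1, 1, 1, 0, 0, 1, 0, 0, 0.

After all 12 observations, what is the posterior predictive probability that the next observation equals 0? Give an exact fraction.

63/113

obs 1: x=1 → posterior Beta(13/3, 7/2)
obs 2: x=0 → posterior Beta(13/3, 9/2)
obs 3: x=0 → posterior Beta(13/3, 11/2)
obs 4: x=1 → posterior Beta(16/3, 11/2)
obs 5: x=1 → posterior Beta(19/3, 11/2)
obs 6: x=1 → posterior Beta(22/3, 11/2)
obs 7: x=0 → posterior Beta(22/3, 13/2)
obs 8: x=0 → posterior Beta(22/3, 15/2)
obs 9: x=1 → posterior Beta(25/3, 15/2)
obs 10: x=0 → posterior Beta(25/3, 17/2)
obs 11: x=0 → posterior Beta(25/3, 19/2)
obs 12: x=0 → posterior Beta(25/3, 21/2)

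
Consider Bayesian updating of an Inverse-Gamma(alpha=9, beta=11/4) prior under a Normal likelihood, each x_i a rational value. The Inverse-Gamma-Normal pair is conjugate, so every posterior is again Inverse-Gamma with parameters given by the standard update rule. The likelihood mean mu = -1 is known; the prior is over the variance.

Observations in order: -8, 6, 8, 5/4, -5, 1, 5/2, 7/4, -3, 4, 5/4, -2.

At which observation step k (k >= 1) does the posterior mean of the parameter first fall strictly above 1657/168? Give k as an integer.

obs 1: x=-8 → posterior Inverse-Gamma(19/2, 109/4)
obs 2: x=6 → posterior Inverse-Gamma(10, 207/4)
obs 3: x=8 → posterior Inverse-Gamma(21/2, 369/4)
obs 4: x=5/4 → posterior Inverse-Gamma(11, 3033/32)
obs 5: x=-5 → posterior Inverse-Gamma(23/2, 3289/32)
obs 6: x=1 → posterior Inverse-Gamma(12, 3353/32)
obs 7: x=5/2 → posterior Inverse-Gamma(25/2, 3549/32)
obs 8: x=7/4 → posterior Inverse-Gamma(13, 1835/16)
obs 9: x=-3 → posterior Inverse-Gamma(27/2, 1867/16)
obs 10: x=4 → posterior Inverse-Gamma(14, 2067/16)
obs 11: x=5/4 → posterior Inverse-Gamma(29/2, 4215/32)
obs 12: x=-2 → posterior Inverse-Gamma(15, 4231/32)

k = 10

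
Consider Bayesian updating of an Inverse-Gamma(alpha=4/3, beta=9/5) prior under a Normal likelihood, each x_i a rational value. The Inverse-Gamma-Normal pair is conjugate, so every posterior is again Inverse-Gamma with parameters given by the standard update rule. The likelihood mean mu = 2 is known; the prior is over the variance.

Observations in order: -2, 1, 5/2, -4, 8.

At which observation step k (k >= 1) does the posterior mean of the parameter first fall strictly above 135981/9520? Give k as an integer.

k = 5

obs 1: x=-2 → posterior Inverse-Gamma(11/6, 49/5)
obs 2: x=1 → posterior Inverse-Gamma(7/3, 103/10)
obs 3: x=5/2 → posterior Inverse-Gamma(17/6, 417/40)
obs 4: x=-4 → posterior Inverse-Gamma(10/3, 1137/40)
obs 5: x=8 → posterior Inverse-Gamma(23/6, 1857/40)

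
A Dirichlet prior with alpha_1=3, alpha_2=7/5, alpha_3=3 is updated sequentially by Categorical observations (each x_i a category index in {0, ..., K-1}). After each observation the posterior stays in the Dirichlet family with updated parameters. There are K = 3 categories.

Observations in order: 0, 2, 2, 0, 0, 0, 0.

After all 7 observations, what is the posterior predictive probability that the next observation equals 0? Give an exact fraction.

obs 1: x=0 → posterior Dirichlet(4, 7/5, 3)
obs 2: x=2 → posterior Dirichlet(4, 7/5, 4)
obs 3: x=2 → posterior Dirichlet(4, 7/5, 5)
obs 4: x=0 → posterior Dirichlet(5, 7/5, 5)
obs 5: x=0 → posterior Dirichlet(6, 7/5, 5)
obs 6: x=0 → posterior Dirichlet(7, 7/5, 5)
obs 7: x=0 → posterior Dirichlet(8, 7/5, 5)

5/9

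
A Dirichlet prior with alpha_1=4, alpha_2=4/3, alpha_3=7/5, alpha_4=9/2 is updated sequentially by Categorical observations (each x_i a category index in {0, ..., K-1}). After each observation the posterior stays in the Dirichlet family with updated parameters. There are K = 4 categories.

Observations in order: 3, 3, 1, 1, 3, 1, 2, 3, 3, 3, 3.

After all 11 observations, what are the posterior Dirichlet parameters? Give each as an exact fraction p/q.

obs 1: x=3 → posterior Dirichlet(4, 4/3, 7/5, 11/2)
obs 2: x=3 → posterior Dirichlet(4, 4/3, 7/5, 13/2)
obs 3: x=1 → posterior Dirichlet(4, 7/3, 7/5, 13/2)
obs 4: x=1 → posterior Dirichlet(4, 10/3, 7/5, 13/2)
obs 5: x=3 → posterior Dirichlet(4, 10/3, 7/5, 15/2)
obs 6: x=1 → posterior Dirichlet(4, 13/3, 7/5, 15/2)
obs 7: x=2 → posterior Dirichlet(4, 13/3, 12/5, 15/2)
obs 8: x=3 → posterior Dirichlet(4, 13/3, 12/5, 17/2)
obs 9: x=3 → posterior Dirichlet(4, 13/3, 12/5, 19/2)
obs 10: x=3 → posterior Dirichlet(4, 13/3, 12/5, 21/2)
obs 11: x=3 → posterior Dirichlet(4, 13/3, 12/5, 23/2)

alpha_1=4, alpha_2=13/3, alpha_3=12/5, alpha_4=23/2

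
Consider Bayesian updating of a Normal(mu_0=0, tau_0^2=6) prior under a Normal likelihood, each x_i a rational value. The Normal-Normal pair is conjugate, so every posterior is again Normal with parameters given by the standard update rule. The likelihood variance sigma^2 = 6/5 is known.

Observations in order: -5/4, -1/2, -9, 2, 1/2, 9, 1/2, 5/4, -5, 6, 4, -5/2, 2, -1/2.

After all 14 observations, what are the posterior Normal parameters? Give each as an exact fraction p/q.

obs 1: x=-5/4 → posterior Normal(-25/24, 1)
obs 2: x=-1/2 → posterior Normal(-35/44, 6/11)
obs 3: x=-9 → posterior Normal(-215/64, 3/8)
obs 4: x=2 → posterior Normal(-25/12, 2/7)
obs 5: x=1/2 → posterior Normal(-165/104, 3/13)
obs 6: x=9 → posterior Normal(15/124, 6/31)
obs 7: x=1/2 → posterior Normal(25/144, 1/6)
obs 8: x=5/4 → posterior Normal(25/82, 6/41)
obs 9: x=-5 → posterior Normal(-25/92, 3/23)
obs 10: x=6 → posterior Normal(35/102, 2/17)
obs 11: x=4 → posterior Normal(75/112, 3/28)
obs 12: x=-5/2 → posterior Normal(25/61, 6/61)
obs 13: x=2 → posterior Normal(35/66, 1/11)
obs 14: x=-1/2 → posterior Normal(65/142, 6/71)

mu_0=65/142, tau_0^2=6/71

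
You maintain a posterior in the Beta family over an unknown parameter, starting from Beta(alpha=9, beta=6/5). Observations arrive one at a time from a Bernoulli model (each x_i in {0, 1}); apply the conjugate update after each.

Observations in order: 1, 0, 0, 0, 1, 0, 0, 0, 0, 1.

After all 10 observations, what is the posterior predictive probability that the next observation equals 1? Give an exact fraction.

obs 1: x=1 → posterior Beta(10, 6/5)
obs 2: x=0 → posterior Beta(10, 11/5)
obs 3: x=0 → posterior Beta(10, 16/5)
obs 4: x=0 → posterior Beta(10, 21/5)
obs 5: x=1 → posterior Beta(11, 21/5)
obs 6: x=0 → posterior Beta(11, 26/5)
obs 7: x=0 → posterior Beta(11, 31/5)
obs 8: x=0 → posterior Beta(11, 36/5)
obs 9: x=0 → posterior Beta(11, 41/5)
obs 10: x=1 → posterior Beta(12, 41/5)

60/101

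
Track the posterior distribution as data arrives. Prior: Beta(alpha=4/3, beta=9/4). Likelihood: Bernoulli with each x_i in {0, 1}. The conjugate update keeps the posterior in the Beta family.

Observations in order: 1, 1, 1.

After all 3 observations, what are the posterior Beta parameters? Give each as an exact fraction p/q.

obs 1: x=1 → posterior Beta(7/3, 9/4)
obs 2: x=1 → posterior Beta(10/3, 9/4)
obs 3: x=1 → posterior Beta(13/3, 9/4)

alpha=13/3, beta=9/4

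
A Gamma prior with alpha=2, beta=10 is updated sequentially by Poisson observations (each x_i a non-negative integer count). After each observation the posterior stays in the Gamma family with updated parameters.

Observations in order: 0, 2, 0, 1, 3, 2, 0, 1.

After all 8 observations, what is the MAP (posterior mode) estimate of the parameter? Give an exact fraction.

5/9

obs 1: x=0 → posterior Gamma(2, 11)
obs 2: x=2 → posterior Gamma(4, 12)
obs 3: x=0 → posterior Gamma(4, 13)
obs 4: x=1 → posterior Gamma(5, 14)
obs 5: x=3 → posterior Gamma(8, 15)
obs 6: x=2 → posterior Gamma(10, 16)
obs 7: x=0 → posterior Gamma(10, 17)
obs 8: x=1 → posterior Gamma(11, 18)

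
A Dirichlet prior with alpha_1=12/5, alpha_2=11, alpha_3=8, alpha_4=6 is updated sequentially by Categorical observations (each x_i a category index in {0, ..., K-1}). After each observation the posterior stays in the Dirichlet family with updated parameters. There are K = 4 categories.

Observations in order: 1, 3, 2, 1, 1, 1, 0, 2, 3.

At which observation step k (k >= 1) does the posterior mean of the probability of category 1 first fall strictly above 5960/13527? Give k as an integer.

obs 1: x=1 → posterior Dirichlet(12/5, 12, 8, 6)
obs 2: x=3 → posterior Dirichlet(12/5, 12, 8, 7)
obs 3: x=2 → posterior Dirichlet(12/5, 12, 9, 7)
obs 4: x=1 → posterior Dirichlet(12/5, 13, 9, 7)
obs 5: x=1 → posterior Dirichlet(12/5, 14, 9, 7)
obs 6: x=1 → posterior Dirichlet(12/5, 15, 9, 7)
obs 7: x=0 → posterior Dirichlet(17/5, 15, 9, 7)
obs 8: x=2 → posterior Dirichlet(17/5, 15, 10, 7)
obs 9: x=3 → posterior Dirichlet(17/5, 15, 10, 8)

k = 6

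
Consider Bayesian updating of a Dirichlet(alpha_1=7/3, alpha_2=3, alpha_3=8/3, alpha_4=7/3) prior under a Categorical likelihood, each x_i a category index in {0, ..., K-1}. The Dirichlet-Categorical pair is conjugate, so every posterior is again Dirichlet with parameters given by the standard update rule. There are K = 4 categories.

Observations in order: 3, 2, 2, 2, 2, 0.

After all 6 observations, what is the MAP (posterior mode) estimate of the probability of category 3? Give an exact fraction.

7/37

obs 1: x=3 → posterior Dirichlet(7/3, 3, 8/3, 10/3)
obs 2: x=2 → posterior Dirichlet(7/3, 3, 11/3, 10/3)
obs 3: x=2 → posterior Dirichlet(7/3, 3, 14/3, 10/3)
obs 4: x=2 → posterior Dirichlet(7/3, 3, 17/3, 10/3)
obs 5: x=2 → posterior Dirichlet(7/3, 3, 20/3, 10/3)
obs 6: x=0 → posterior Dirichlet(10/3, 3, 20/3, 10/3)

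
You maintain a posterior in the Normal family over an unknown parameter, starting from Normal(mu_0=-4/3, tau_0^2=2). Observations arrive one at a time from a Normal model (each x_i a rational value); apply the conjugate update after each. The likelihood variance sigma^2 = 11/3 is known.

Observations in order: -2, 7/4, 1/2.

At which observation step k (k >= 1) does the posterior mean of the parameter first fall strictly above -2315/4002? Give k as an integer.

obs 1: x=-2 → posterior Normal(-80/51, 22/17)
obs 2: x=7/4 → posterior Normal(-97/138, 22/23)
obs 3: x=1/2 → posterior Normal(-79/174, 22/29)

k = 3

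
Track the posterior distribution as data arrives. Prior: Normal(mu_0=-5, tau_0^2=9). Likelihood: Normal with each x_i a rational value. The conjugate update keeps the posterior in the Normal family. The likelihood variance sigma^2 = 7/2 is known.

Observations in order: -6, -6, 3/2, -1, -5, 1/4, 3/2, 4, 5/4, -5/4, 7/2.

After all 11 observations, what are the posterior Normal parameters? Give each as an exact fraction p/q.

mu_0=-331/410, tau_0^2=63/205

obs 1: x=-6 → posterior Normal(-143/25, 63/25)
obs 2: x=-6 → posterior Normal(-251/43, 63/43)
obs 3: x=3/2 → posterior Normal(-224/61, 63/61)
obs 4: x=-1 → posterior Normal(-242/79, 63/79)
obs 5: x=-5 → posterior Normal(-332/97, 63/97)
obs 6: x=1/4 → posterior Normal(-131/46, 63/115)
obs 7: x=3/2 → posterior Normal(-601/266, 9/19)
obs 8: x=4 → posterior Normal(-457/302, 63/151)
obs 9: x=5/4 → posterior Normal(-206/169, 63/169)
obs 10: x=-5/4 → posterior Normal(-457/374, 63/187)
obs 11: x=7/2 → posterior Normal(-331/410, 63/205)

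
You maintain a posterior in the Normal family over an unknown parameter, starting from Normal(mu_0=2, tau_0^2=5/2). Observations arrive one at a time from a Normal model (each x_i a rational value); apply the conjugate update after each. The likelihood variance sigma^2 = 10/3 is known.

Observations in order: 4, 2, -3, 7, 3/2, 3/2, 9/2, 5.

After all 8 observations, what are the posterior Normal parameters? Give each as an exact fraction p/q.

obs 1: x=4 → posterior Normal(20/7, 10/7)
obs 2: x=2 → posterior Normal(13/5, 1)
obs 3: x=-3 → posterior Normal(17/13, 10/13)
obs 4: x=7 → posterior Normal(19/8, 5/8)
obs 5: x=3/2 → posterior Normal(85/38, 10/19)
obs 6: x=3/2 → posterior Normal(47/22, 5/11)
obs 7: x=9/2 → posterior Normal(121/50, 2/5)
obs 8: x=5 → posterior Normal(151/56, 5/14)

mu_0=151/56, tau_0^2=5/14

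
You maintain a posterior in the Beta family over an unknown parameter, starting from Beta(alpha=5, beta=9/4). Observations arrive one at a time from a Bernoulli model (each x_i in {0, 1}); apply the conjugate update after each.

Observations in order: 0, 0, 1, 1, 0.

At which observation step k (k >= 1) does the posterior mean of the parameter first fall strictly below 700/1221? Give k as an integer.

k = 2

obs 1: x=0 → posterior Beta(5, 13/4)
obs 2: x=0 → posterior Beta(5, 17/4)
obs 3: x=1 → posterior Beta(6, 17/4)
obs 4: x=1 → posterior Beta(7, 17/4)
obs 5: x=0 → posterior Beta(7, 21/4)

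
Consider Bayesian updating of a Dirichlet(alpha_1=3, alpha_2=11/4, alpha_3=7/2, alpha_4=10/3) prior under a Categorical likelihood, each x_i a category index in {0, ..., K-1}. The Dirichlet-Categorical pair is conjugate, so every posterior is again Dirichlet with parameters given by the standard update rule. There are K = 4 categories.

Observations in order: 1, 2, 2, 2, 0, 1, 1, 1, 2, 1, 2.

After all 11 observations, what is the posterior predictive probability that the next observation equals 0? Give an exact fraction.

48/283

obs 1: x=1 → posterior Dirichlet(3, 15/4, 7/2, 10/3)
obs 2: x=2 → posterior Dirichlet(3, 15/4, 9/2, 10/3)
obs 3: x=2 → posterior Dirichlet(3, 15/4, 11/2, 10/3)
obs 4: x=2 → posterior Dirichlet(3, 15/4, 13/2, 10/3)
obs 5: x=0 → posterior Dirichlet(4, 15/4, 13/2, 10/3)
obs 6: x=1 → posterior Dirichlet(4, 19/4, 13/2, 10/3)
obs 7: x=1 → posterior Dirichlet(4, 23/4, 13/2, 10/3)
obs 8: x=1 → posterior Dirichlet(4, 27/4, 13/2, 10/3)
obs 9: x=2 → posterior Dirichlet(4, 27/4, 15/2, 10/3)
obs 10: x=1 → posterior Dirichlet(4, 31/4, 15/2, 10/3)
obs 11: x=2 → posterior Dirichlet(4, 31/4, 17/2, 10/3)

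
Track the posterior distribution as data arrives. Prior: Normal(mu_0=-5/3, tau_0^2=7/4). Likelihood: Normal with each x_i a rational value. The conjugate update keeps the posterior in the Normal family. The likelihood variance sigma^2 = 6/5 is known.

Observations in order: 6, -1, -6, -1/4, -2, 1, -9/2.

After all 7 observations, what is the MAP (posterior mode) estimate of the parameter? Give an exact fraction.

obs 1: x=6 → posterior Normal(170/59, 42/59)
obs 2: x=-1 → posterior Normal(135/94, 21/47)
obs 3: x=-6 → posterior Normal(-25/43, 14/43)
obs 4: x=-1/4 → posterior Normal(-335/656, 21/82)
obs 5: x=-2 → posterior Normal(-615/796, 42/199)
obs 6: x=1 → posterior Normal(-475/936, 7/39)
obs 7: x=-9/2 → posterior Normal(-1105/1076, 42/269)

-1105/1076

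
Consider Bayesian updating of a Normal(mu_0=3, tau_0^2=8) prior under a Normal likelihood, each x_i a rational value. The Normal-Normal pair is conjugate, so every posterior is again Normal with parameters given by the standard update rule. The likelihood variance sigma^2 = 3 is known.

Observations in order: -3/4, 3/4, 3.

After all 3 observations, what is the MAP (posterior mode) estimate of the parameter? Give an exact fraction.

obs 1: x=-3/4 → posterior Normal(3/11, 24/11)
obs 2: x=3/4 → posterior Normal(9/19, 24/19)
obs 3: x=3 → posterior Normal(11/9, 8/9)

11/9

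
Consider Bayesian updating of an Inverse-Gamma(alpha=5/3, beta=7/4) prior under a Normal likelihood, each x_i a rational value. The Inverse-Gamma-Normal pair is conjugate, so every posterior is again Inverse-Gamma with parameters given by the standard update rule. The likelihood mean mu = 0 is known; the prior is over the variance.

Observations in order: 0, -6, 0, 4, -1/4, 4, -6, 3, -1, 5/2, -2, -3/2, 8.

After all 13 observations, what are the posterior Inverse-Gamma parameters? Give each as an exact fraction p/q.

alpha=49/6, beta=3105/32

obs 1: x=0 → posterior Inverse-Gamma(13/6, 7/4)
obs 2: x=-6 → posterior Inverse-Gamma(8/3, 79/4)
obs 3: x=0 → posterior Inverse-Gamma(19/6, 79/4)
obs 4: x=4 → posterior Inverse-Gamma(11/3, 111/4)
obs 5: x=-1/4 → posterior Inverse-Gamma(25/6, 889/32)
obs 6: x=4 → posterior Inverse-Gamma(14/3, 1145/32)
obs 7: x=-6 → posterior Inverse-Gamma(31/6, 1721/32)
obs 8: x=3 → posterior Inverse-Gamma(17/3, 1865/32)
obs 9: x=-1 → posterior Inverse-Gamma(37/6, 1881/32)
obs 10: x=5/2 → posterior Inverse-Gamma(20/3, 1981/32)
obs 11: x=-2 → posterior Inverse-Gamma(43/6, 2045/32)
obs 12: x=-3/2 → posterior Inverse-Gamma(23/3, 2081/32)
obs 13: x=8 → posterior Inverse-Gamma(49/6, 3105/32)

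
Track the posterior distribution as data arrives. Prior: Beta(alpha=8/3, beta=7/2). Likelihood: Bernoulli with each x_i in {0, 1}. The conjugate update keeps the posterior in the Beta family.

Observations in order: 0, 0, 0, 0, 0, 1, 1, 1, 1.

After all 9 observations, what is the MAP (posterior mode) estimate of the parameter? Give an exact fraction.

34/79

obs 1: x=0 → posterior Beta(8/3, 9/2)
obs 2: x=0 → posterior Beta(8/3, 11/2)
obs 3: x=0 → posterior Beta(8/3, 13/2)
obs 4: x=0 → posterior Beta(8/3, 15/2)
obs 5: x=0 → posterior Beta(8/3, 17/2)
obs 6: x=1 → posterior Beta(11/3, 17/2)
obs 7: x=1 → posterior Beta(14/3, 17/2)
obs 8: x=1 → posterior Beta(17/3, 17/2)
obs 9: x=1 → posterior Beta(20/3, 17/2)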